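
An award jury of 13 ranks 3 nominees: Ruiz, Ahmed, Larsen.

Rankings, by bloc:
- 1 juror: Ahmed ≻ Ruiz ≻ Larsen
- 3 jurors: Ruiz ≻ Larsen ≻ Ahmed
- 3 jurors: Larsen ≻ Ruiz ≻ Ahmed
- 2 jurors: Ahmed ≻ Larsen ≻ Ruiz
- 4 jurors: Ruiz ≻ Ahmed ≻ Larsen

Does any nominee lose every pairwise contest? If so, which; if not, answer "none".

Pairwise majorities:
Ruiz vs Ahmed: Ruiz, 10–3.
Ruiz vs Larsen: 8 to 5, Ruiz.
Ahmed vs Larsen: Ahmed wins 7–6.
Larsen is beaten in every head-to-head and is the Condorcet loser.

Larsen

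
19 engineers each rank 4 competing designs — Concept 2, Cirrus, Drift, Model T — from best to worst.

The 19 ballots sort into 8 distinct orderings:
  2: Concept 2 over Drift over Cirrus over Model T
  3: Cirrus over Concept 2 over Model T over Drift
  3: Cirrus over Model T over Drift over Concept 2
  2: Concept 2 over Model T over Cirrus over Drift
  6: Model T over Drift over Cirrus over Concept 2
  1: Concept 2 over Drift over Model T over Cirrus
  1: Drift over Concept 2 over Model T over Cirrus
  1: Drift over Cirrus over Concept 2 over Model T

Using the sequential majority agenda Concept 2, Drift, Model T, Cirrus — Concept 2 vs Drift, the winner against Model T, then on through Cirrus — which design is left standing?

Model T

Round 1: Concept 2 vs Drift — 8–11, Drift advances.
Round 2: Drift vs Model T — 5–14, Model T advances.
Round 3: Model T vs Cirrus — 10–9, Model T advances.
Model T survives the agenda.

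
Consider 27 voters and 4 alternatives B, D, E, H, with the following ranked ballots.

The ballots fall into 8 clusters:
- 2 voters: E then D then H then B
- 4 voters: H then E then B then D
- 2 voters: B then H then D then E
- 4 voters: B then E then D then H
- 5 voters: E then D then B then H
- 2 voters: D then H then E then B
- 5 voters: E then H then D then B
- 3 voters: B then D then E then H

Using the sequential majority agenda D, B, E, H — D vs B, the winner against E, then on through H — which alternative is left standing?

Round 1: D vs B — 14–13, D advances.
Round 2: D vs E — 7–20, E advances.
Round 3: E vs H — 19–8, E advances.
E survives the agenda.

E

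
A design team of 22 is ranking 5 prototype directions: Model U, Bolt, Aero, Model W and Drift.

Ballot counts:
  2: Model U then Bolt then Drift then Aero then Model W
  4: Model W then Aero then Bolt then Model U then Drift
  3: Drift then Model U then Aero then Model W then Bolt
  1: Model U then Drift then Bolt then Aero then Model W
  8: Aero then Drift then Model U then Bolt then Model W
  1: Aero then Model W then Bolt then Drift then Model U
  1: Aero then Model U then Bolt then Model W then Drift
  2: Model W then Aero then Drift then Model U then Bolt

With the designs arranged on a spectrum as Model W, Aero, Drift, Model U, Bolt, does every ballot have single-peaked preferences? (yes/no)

no

Axis positions: Model W=1, Aero=2, Drift=3, Model U=4, Bolt=5.
Group 1 (peak Model U at position 4): ranking walks positions 4-5-3-2-1, expanding outward from the peak — single-peaked.
Group 2: ranking walks positions 1-2-5-4-3; Bolt is ranked above Drift even though Drift lies between Bolt and the peak Model W on the axis — preferences dip and rise again. Not single-peaked.
Group 3 (peak Drift at position 3): ranking walks positions 3-4-2-1-5, expanding outward from the peak — single-peaked.
Group 4 (peak Model U at position 4): ranking walks positions 4-3-5-2-1, expanding outward from the peak — single-peaked.
Group 5 (peak Aero at position 2): ranking walks positions 2-3-4-5-1, expanding outward from the peak — single-peaked.
Group 6: ranking walks positions 2-1-5-3-4; Bolt is ranked above Drift even though Drift lies between Bolt and the peak Aero on the axis — preferences dip and rise again. Not single-peaked.
Group 7: ranking walks positions 2-4-5-1-3; Model U is ranked above Drift even though Drift lies between Model U and the peak Aero on the axis — preferences dip and rise again. Not single-peaked.
Group 8 (peak Model W at position 1): ranking walks positions 1-2-3-4-5, expanding outward from the peak — single-peaked.
Group 2 violates single-peakedness, so the profile is not single-peaked on this axis.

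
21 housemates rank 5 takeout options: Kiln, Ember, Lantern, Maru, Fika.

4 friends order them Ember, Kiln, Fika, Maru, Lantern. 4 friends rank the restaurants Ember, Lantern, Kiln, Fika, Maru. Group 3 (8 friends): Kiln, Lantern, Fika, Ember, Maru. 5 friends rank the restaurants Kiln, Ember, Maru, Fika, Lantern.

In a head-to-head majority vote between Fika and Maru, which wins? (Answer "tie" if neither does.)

Ballots ranking Fika above Maru: 4 + 4 + 8 = 16.
Ballots ranking Maru above Fika: 21 − 16 = 5.
Fika wins the head-to-head 16–5.

Fika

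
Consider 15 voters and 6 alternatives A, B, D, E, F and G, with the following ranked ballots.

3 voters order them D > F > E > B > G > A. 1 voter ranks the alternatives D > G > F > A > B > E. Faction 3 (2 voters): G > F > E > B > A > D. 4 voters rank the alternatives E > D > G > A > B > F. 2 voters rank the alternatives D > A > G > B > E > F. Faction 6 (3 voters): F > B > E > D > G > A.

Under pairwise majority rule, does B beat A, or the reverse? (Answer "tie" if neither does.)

B

Ballots ranking B above A: 3 + 2 + 3 = 8.
Ballots ranking A above B: 15 − 8 = 7.
B wins the head-to-head 8–7.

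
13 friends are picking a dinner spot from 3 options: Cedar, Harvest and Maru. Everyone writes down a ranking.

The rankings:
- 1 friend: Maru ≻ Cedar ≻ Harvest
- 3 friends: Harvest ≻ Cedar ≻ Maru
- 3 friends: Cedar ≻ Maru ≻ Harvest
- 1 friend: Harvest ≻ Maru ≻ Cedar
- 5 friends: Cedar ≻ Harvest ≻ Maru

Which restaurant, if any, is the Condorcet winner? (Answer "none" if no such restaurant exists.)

Cedar

Pairwise majorities:
Cedar vs Harvest: 9 to 4, Cedar.
Cedar vs Maru: Cedar is ranked higher on 3+3+5 = 11 ballots, Maru on 2. Cedar wins 11–2.
Harvest vs Maru: 9 to 4, Harvest.
Only Cedar has no losses; Cedar is the Condorcet winner.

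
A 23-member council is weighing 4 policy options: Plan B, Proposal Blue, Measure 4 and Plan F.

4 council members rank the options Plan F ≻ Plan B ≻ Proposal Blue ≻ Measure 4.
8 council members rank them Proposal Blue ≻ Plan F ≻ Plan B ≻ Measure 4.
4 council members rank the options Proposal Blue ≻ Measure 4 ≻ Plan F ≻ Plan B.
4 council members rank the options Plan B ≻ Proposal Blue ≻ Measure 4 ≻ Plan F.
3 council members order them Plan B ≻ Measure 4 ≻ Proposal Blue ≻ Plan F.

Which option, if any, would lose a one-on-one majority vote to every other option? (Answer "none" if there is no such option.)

Head-to-head results (23 council members):
Plan B vs Proposal Blue: Proposal Blue wins 12–11.
Plan B vs Measure 4: Plan B is ranked higher on 4+8+4+3 = 19 ballots, Measure 4 on 4. Plan B wins 19–4.
Plan B vs Plan F: Plan F wins 16–7.
Proposal Blue vs Measure 4: 20 to 3, Proposal Blue.
Proposal Blue vs Plan F: Proposal Blue wins 19–4.
Measure 4 vs Plan F: Measure 4 is ranked higher on 4+4+3 = 11 ballots, Plan F on 12. Plan F wins 12–11.
Only Measure 4 has no wins; Measure 4 is the Condorcet loser.

Measure 4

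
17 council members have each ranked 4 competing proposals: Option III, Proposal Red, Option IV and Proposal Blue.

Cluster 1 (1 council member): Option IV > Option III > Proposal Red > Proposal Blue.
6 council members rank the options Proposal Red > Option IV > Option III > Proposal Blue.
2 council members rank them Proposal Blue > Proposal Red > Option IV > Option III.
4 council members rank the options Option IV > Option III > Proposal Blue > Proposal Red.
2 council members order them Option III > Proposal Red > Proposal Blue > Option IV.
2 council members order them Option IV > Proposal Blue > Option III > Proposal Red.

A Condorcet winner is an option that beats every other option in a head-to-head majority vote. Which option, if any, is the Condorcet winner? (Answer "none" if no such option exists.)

Pairwise majorities:
Option III vs Proposal Red: Option III is ranked higher on 1+4+2+2 = 9 ballots, Proposal Red on 8. Option III wins 9–8.
Option III vs Option IV: Option III preferred on 2 ballots; Option IV wins 15–2.
Option III vs Proposal Blue: 13 to 4, Option III.
Proposal Red vs Option IV: 10 to 7, Proposal Red.
Proposal Red vs Proposal Blue: Proposal Red preferred on 1+6+2 = 9 ballots; Proposal Red wins 9–8.
Option IV vs Proposal Blue: 1+6+4+2 = 13 for Option IV, 4 for Proposal Blue — Option IV by 13–4.
Each option drops at least one matchup (Option III loses to Option IV; Proposal Red loses to Option III; Option IV loses to Proposal Red; Proposal Blue loses to Option III); the cycle Option III > Proposal Red > Option IV > Option III rules out a Condorcet winner.

none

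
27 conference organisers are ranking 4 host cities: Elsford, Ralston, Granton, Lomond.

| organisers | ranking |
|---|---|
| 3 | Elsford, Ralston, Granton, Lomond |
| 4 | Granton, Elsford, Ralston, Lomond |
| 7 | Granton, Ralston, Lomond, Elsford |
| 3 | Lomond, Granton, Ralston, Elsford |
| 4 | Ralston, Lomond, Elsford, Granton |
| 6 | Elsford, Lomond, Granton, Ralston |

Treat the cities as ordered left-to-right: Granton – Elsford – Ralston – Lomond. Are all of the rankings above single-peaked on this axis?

Axis positions: Granton=1, Elsford=2, Ralston=3, Lomond=4.
Faction 1 (peak Elsford at position 2): ranking walks positions 2-3-1-4, expanding outward from the peak — single-peaked.
Faction 2 (peak Granton at position 1): ranking walks positions 1-2-3-4, expanding outward from the peak — single-peaked.
Faction 3: ranking walks positions 1-3-4-2; Ralston is ranked above Elsford even though Elsford lies between Ralston and the peak Granton on the axis — preferences dip and rise again. Not single-peaked.
Faction 4: ranking walks positions 4-1-3-2; Granton is ranked above Ralston even though Ralston lies between Granton and the peak Lomond on the axis — preferences dip and rise again. Not single-peaked.
Faction 5 (peak Ralston at position 3): ranking walks positions 3-4-2-1, expanding outward from the peak — single-peaked.
Faction 6: ranking walks positions 2-4-1-3; Lomond is ranked above Ralston even though Ralston lies between Lomond and the peak Elsford on the axis — preferences dip and rise again. Not single-peaked.
Faction 3 violates single-peakedness, so the profile is not single-peaked on this axis.

no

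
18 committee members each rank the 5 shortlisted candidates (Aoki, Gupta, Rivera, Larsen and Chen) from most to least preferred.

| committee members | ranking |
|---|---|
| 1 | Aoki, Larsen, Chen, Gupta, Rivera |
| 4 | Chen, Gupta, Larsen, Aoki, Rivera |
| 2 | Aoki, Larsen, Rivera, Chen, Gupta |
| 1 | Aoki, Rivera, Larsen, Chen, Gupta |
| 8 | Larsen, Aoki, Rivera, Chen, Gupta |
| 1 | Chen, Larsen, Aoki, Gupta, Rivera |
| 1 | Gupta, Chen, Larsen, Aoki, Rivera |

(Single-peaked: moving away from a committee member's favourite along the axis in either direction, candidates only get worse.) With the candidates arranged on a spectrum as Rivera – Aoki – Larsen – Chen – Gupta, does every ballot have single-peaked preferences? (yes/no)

Axis positions: Rivera=1, Aoki=2, Larsen=3, Chen=4, Gupta=5.
Faction 1 (peak Aoki at position 2): ranking walks positions 2-3-4-5-1, expanding outward from the peak — single-peaked.
Faction 2 (peak Chen at position 4): ranking walks positions 4-5-3-2-1, expanding outward from the peak — single-peaked.
Faction 3 (peak Aoki at position 2): ranking walks positions 2-3-1-4-5, expanding outward from the peak — single-peaked.
Faction 4 (peak Aoki at position 2): ranking walks positions 2-1-3-4-5, expanding outward from the peak — single-peaked.
Faction 5 (peak Larsen at position 3): ranking walks positions 3-2-1-4-5, expanding outward from the peak — single-peaked.
Faction 6 (peak Chen at position 4): ranking walks positions 4-3-2-5-1, expanding outward from the peak — single-peaked.
Faction 7 (peak Gupta at position 5): ranking walks positions 5-4-3-2-1, expanding outward from the peak — single-peaked.
Every ranking is single-peaked on this axis.

yes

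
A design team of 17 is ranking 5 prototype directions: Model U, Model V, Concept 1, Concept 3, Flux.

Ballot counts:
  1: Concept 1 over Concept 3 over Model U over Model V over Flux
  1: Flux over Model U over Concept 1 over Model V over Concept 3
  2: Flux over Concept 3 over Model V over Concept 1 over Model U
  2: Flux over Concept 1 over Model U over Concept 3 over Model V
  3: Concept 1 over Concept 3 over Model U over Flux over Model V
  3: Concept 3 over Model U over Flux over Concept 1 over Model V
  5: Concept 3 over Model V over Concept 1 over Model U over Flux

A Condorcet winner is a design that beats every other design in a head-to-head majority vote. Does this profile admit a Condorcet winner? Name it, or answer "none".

Head-to-head results (17 engineers):
Model U vs Model V: Model U wins 10–7.
Model U vs Concept 1: Concept 1 wins 13–4.
Model U vs Concept 3: Concept 3, 14–3.
Model U vs Flux: Model U, 12–5.
Model V vs Concept 1: Concept 1, 10–7.
Model V–Concept 3: Concept 3 16–1.
Model V vs Flux: Flux wins 11–6.
Concept 1 vs Concept 3: Concept 3 wins 10–7.
Concept 1–Flux: Concept 1 9–8.
Concept 3 vs Flux: Concept 3, 12–5.
Concept 3 defeats every rival head-to-head and is the Condorcet winner.

Concept 3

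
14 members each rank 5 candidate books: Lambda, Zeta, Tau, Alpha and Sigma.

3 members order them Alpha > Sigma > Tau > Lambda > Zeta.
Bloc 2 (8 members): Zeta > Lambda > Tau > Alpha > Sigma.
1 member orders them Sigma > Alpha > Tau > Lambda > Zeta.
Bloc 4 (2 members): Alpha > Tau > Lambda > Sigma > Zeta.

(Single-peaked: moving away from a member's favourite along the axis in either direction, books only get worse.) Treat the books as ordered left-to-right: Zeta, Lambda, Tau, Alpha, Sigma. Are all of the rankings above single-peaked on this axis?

yes

Axis positions: Zeta=1, Lambda=2, Tau=3, Alpha=4, Sigma=5.
Bloc 1 (peak Alpha at position 4): ranking walks positions 4-5-3-2-1, expanding outward from the peak — single-peaked.
Bloc 2 (peak Zeta at position 1): ranking walks positions 1-2-3-4-5, expanding outward from the peak — single-peaked.
Bloc 3 (peak Sigma at position 5): ranking walks positions 5-4-3-2-1, expanding outward from the peak — single-peaked.
Bloc 4 (peak Alpha at position 4): ranking walks positions 4-3-2-5-1, expanding outward from the peak — single-peaked.
Every ranking is single-peaked on this axis.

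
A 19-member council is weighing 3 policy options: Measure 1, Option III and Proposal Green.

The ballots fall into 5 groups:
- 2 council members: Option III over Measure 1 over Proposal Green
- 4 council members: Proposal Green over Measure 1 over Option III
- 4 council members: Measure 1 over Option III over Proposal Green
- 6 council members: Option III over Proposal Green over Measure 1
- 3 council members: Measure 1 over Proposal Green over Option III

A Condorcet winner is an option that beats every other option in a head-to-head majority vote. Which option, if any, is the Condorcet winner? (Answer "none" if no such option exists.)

none

Pairwise majorities:
Measure 1 vs Option III: Measure 1 wins 11–8.
Measure 1–Proposal Green: Proposal Green 10–9.
Option III–Proposal Green: Option III 12–7.
No option is unbeaten: Measure 1 loses to Proposal Green; Option III loses to Measure 1; Proposal Green loses to Option III. In particular Measure 1 beats Option III beats Proposal Green beats Measure 1 is a majority cycle — no Condorcet winner exists.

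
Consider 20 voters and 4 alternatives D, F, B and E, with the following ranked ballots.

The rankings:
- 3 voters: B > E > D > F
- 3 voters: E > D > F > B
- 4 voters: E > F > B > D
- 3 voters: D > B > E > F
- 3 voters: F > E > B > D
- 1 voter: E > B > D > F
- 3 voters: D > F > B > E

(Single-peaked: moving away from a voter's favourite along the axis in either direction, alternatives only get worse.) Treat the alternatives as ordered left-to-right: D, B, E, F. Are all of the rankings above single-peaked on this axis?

Axis positions: D=1, B=2, E=3, F=4.
Faction 1 (peak B at position 2): ranking walks positions 2-3-1-4, expanding outward from the peak — single-peaked.
Faction 2: ranking walks positions 3-1-4-2; D is ranked above B even though B lies between D and the peak E on the axis — preferences dip and rise again. Not single-peaked.
Faction 3 (peak E at position 3): ranking walks positions 3-4-2-1, expanding outward from the peak — single-peaked.
Faction 4 (peak D at position 1): ranking walks positions 1-2-3-4, expanding outward from the peak — single-peaked.
Faction 5 (peak F at position 4): ranking walks positions 4-3-2-1, expanding outward from the peak — single-peaked.
Faction 6 (peak E at position 3): ranking walks positions 3-2-1-4, expanding outward from the peak — single-peaked.
Faction 7: ranking walks positions 1-4-2-3; F is ranked above B even though B lies between F and the peak D on the axis — preferences dip and rise again. Not single-peaked.
Faction 2 violates single-peakedness, so the profile is not single-peaked on this axis.

no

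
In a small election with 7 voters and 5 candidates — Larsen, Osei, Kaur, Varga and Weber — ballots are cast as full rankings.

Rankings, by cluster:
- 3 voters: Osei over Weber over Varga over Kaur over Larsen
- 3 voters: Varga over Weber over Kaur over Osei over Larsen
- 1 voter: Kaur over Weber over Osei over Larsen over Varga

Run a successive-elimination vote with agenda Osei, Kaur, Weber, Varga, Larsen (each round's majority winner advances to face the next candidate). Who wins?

Weber

Round 1: Osei vs Kaur — 3–4, Kaur advances.
Round 2: Kaur vs Weber — 1–6, Weber advances.
Round 3: Weber vs Varga — 4–3, Weber advances.
Round 4: Weber vs Larsen — 7–0, Weber advances.
Weber survives the agenda.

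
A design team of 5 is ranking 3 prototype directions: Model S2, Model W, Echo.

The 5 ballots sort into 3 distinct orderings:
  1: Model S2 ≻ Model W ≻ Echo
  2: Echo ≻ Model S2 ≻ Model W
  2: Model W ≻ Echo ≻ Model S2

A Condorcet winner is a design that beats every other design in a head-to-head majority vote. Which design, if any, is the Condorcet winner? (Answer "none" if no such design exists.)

Pairwise majorities:
Model S2–Model W: Model S2 3–2.
Model S2–Echo: Echo 4–1.
Model W vs Echo: Model W, 3–2.
Each design drops at least one matchup (Model S2 loses to Echo; Model W loses to Model S2; Echo loses to Model W); the cycle Model S2 → Model W → Echo → Model S2 rules out a Condorcet winner.

none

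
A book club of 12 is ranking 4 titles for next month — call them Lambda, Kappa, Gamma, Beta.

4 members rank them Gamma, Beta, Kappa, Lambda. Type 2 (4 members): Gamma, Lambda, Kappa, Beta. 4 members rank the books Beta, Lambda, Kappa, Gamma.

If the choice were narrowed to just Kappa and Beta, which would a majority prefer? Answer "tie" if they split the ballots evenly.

Ballots ranking Kappa above Beta: 4.
Ballots ranking Beta above Kappa: 12 − 4 = 8.
Beta wins the head-to-head 8–4.

Beta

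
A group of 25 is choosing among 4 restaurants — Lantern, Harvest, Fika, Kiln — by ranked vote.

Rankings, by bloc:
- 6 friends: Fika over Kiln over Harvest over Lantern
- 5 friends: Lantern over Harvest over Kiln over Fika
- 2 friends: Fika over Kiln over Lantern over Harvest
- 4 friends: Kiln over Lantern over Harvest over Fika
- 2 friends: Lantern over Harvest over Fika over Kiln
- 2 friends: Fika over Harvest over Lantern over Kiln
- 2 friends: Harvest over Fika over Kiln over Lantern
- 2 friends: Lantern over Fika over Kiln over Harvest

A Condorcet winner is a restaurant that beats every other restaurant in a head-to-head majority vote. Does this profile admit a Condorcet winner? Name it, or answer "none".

Check each pair by majority over 25 ballots:
Lantern vs Harvest: Lantern wins 15–10.
Lantern vs Fika: Lantern wins 13–12.
Lantern vs Kiln: Kiln, 14–11.
Harvest–Fika: Harvest 13–12.
Harvest vs Kiln: Kiln wins 14–11.
Fika–Kiln: Fika 16–9.
Each restaurant drops at least one matchup (Lantern loses to Kiln; Harvest loses to Lantern; Fika loses to Lantern; Kiln loses to Fika); the cycle Lantern beats Fika beats Kiln beats Lantern rules out a Condorcet winner.

none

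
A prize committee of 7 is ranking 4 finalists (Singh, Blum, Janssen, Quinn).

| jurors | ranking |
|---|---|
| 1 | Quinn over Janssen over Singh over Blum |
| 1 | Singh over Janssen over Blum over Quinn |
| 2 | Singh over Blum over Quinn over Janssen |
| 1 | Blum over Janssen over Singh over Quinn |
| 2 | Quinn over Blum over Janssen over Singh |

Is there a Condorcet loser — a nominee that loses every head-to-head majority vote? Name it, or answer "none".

none

Pairwise majorities:
Singh vs Blum: Singh preferred on 1+1+2 = 4 ballots; Singh wins 4–3.
Singh vs Janssen: Singh preferred on 1+2 = 3 ballots; Janssen wins 4–3.
Singh vs Quinn: Singh is ranked higher on 1+2+1 = 4 ballots, Quinn on 3. Singh wins 4–3.
Blum vs Janssen: Blum is ranked higher on 2+1+2 = 5 ballots, Janssen on 2. Blum wins 5–2.
Blum vs Quinn: Blum wins 4–3.
Janssen vs Quinn: Quinn, 5–2.
Each nominee has at least one pairwise win (Singh beats Blum; Blum beats Janssen; Janssen beats Singh; Quinn beats Janssen) — no Condorcet loser.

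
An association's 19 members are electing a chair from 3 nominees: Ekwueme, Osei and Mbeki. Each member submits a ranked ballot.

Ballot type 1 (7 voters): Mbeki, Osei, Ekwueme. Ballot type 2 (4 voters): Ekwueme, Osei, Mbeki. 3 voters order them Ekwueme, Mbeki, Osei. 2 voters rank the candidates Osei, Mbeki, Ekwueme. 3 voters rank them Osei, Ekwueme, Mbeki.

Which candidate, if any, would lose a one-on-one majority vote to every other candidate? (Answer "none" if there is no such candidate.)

none

Pairwise majorities:
Ekwueme vs Osei: 7 to 12, Osei.
Ekwueme vs Mbeki: Ekwueme preferred on 4+3+3 = 10 ballots; Ekwueme wins 10–9.
Osei vs Mbeki: 4+2+3 = 9 for Osei, 10 for Mbeki — Mbeki by 10–9.
No candidate is winless: Ekwueme beats Mbeki; Osei beats Ekwueme; Mbeki beats Osei. There is no Condorcet loser.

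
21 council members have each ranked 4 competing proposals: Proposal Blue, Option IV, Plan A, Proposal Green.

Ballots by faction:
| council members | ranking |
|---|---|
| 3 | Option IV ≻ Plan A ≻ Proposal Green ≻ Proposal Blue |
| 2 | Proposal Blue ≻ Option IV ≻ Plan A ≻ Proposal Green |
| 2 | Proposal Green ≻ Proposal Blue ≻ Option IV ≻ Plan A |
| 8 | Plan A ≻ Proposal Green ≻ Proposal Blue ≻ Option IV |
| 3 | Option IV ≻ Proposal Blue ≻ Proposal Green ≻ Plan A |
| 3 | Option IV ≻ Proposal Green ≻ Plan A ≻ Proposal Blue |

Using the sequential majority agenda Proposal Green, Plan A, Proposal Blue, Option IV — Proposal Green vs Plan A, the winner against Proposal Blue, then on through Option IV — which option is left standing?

Round 1: Proposal Green vs Plan A — 8–13, Plan A advances.
Round 2: Plan A vs Proposal Blue — 14–7, Plan A advances.
Round 3: Plan A vs Option IV — 8–13, Option IV advances.
Option IV survives the agenda.

Option IV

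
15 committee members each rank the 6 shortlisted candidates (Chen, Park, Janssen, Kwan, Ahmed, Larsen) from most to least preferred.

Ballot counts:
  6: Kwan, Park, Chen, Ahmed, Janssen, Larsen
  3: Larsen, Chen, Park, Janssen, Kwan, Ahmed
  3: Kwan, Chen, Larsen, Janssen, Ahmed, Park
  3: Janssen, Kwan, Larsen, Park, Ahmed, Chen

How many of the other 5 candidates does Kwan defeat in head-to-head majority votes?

Kwan against each rival (15 committee members):
Kwan vs Chen: Kwan is ranked higher on 6+3+3 = 12 ballots, Chen on 3. Kwan wins 12–3.
Kwan–Park: Kwan 12–3.
Kwan vs Janssen: Kwan preferred on 6+3 = 9 ballots; Kwan wins 9–6.
Kwan–Ahmed: Kwan 15–0.
Kwan vs Larsen: Kwan wins 12–3.
Kwan beats Chen, Park, Janssen, Ahmed, Larsen — 5 pairwise wins.

5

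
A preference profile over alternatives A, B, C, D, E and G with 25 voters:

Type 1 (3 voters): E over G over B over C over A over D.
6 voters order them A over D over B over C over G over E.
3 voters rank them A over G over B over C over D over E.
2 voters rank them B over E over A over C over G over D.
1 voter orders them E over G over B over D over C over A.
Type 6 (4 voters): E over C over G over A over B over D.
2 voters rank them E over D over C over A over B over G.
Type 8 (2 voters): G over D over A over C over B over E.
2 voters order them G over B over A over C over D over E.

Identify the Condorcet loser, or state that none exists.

E

Head-to-head results (25 voters):
A vs B: A preferred on 6+3+4+2+2 = 17 ballots; A wins 17–8.
A vs C: 15 to 10, A.
A vs D: A is ranked higher on 3+6+3+2+4+2 = 20 ballots, D on 5. A wins 20–5.
A–E: A 13–12.
A–G: A 13–12.
B vs C: B, 17–8.
B vs D: 3+3+2+1+4+2 = 15 for B, 10 for D — B by 15–10.
B vs E: B wins 15–10.
B vs G: G wins 15–10.
C vs D: C preferred on 3+3+2+4+2 = 14 ballots; C wins 14–11.
C vs E: C, 13–12.
C–G: C 14–11.
D vs E: D preferred on 6+3+2+2 = 13 ballots; D wins 13–12.
D vs G: 6+2 = 8 for D, 17 for G — G by 17–8.
E–G: G 13–12.
E loses to every other alternative — it is the Condorcet loser.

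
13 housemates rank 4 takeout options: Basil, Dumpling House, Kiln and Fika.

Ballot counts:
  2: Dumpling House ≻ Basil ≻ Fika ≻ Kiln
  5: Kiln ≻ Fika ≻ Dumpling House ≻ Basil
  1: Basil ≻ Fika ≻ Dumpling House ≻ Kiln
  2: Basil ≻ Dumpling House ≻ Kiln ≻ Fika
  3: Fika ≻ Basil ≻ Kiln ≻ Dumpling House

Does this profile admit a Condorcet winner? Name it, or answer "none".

Check each pair by majority over 13 ballots:
Basil vs Dumpling House: Dumpling House wins 7–6.
Basil vs Kiln: 2+1+2+3 = 8 for Basil, 5 for Kiln — Basil by 8–5.
Basil vs Fika: 2+1+2 = 5 for Basil, 8 for Fika — Fika by 8–5.
Dumpling House vs Kiln: 2+1+2 = 5 for Dumpling House, 8 for Kiln — Kiln by 8–5.
Dumpling House vs Fika: Dumpling House is ranked higher on 2+2 = 4 ballots, Fika on 9. Fika wins 9–4.
Kiln–Fika: Kiln 7–6.
Each restaurant drops at least one matchup (Basil loses to Dumpling House; Dumpling House loses to Kiln; Kiln loses to Basil; Fika loses to Kiln); the cycle Basil > Kiln > Dumpling House > Basil rules out a Condorcet winner.

none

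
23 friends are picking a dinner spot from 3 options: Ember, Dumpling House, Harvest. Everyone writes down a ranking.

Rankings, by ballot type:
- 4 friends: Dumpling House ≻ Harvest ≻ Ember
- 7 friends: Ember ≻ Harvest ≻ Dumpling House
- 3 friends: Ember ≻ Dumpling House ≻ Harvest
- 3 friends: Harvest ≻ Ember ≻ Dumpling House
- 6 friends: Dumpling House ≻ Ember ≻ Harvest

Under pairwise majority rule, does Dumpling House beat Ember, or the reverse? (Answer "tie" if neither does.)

Ember

Ballots ranking Dumpling House above Ember: 4 + 6 = 10.
Ballots ranking Ember above Dumpling House: 23 − 10 = 13.
Ember wins the head-to-head 13–10.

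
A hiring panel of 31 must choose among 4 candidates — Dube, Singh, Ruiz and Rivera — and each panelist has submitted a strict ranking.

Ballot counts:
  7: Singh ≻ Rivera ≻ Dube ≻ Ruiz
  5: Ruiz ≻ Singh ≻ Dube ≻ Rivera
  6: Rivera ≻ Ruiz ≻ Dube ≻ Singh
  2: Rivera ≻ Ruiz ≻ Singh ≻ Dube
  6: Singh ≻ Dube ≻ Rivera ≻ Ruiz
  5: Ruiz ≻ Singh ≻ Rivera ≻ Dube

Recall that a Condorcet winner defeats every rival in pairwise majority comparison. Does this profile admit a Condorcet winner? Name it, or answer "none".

Head-to-head results (31 committee members):
Dube–Singh: Singh 25–6.
Dube–Ruiz: Ruiz 18–13.
Dube vs Rivera: Rivera wins 20–11.
Singh vs Ruiz: Ruiz wins 18–13.
Singh vs Rivera: Singh, 23–8.
Ruiz–Rivera: Rivera 21–10.
Every candidate loses at least once (Dube loses to Singh; Singh loses to Ruiz; Ruiz loses to Rivera; Rivera loses to Singh). The majority relation contains the cycle Singh > Rivera > Ruiz > Singh, so there is no Condorcet winner.

none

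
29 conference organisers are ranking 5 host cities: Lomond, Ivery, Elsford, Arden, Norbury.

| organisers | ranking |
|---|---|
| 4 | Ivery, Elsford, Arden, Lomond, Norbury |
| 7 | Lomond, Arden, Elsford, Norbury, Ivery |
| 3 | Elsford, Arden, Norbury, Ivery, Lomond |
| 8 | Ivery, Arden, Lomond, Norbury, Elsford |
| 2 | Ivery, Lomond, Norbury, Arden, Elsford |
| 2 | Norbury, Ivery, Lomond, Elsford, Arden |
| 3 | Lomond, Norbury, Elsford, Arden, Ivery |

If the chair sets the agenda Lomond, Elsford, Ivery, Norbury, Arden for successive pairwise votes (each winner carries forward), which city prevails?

Arden

Round 1: Lomond vs Elsford — 22–7, Lomond advances.
Round 2: Lomond vs Ivery — 10–19, Ivery advances.
Round 3: Ivery vs Norbury — 14–15, Norbury advances.
Round 4: Norbury vs Arden — 7–22, Arden advances.
The agenda winner is Arden.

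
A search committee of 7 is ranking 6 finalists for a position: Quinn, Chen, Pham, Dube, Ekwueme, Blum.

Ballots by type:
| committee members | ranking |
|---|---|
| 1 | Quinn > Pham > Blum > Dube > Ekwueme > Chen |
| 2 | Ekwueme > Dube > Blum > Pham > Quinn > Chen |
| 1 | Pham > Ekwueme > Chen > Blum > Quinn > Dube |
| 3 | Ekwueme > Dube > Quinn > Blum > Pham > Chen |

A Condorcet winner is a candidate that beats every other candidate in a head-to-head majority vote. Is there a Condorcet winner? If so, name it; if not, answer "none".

Pairwise majorities:
Quinn–Chen: Quinn 6–1.
Quinn vs Pham: 1+3 = 4 for Quinn, 3 for Pham — Quinn by 4–3.
Quinn–Dube: Dube 5–2.
Quinn vs Ekwueme: 1 for Quinn, 6 for Ekwueme — Ekwueme by 6–1.
Quinn vs Blum: Quinn wins 4–3.
Chen vs Pham: 0 for Chen, 7 for Pham — Pham by 7–0.
Chen vs Dube: Chen is ranked higher on 1 ballot, Dube on 6. Dube wins 6–1.
Chen vs Ekwueme: 0 to 7, Ekwueme.
Chen vs Blum: Chen is ranked higher on 1 ballot, Blum on 6. Blum wins 6–1.
Pham vs Dube: 1+1 = 2 for Pham, 5 for Dube — Dube by 5–2.
Pham vs Ekwueme: 1+1 = 2 for Pham, 5 for Ekwueme — Ekwueme by 5–2.
Pham vs Blum: Blum wins 5–2.
Dube vs Ekwueme: Dube preferred on 1 ballot; Ekwueme wins 6–1.
Dube vs Blum: Dube is ranked higher on 2+3 = 5 ballots, Blum on 2. Dube wins 5–2.
Ekwueme vs Blum: Ekwueme preferred on 2+1+3 = 6 ballots; Ekwueme wins 6–1.
Only Ekwueme has no losses; Ekwueme is the Condorcet winner.

Ekwueme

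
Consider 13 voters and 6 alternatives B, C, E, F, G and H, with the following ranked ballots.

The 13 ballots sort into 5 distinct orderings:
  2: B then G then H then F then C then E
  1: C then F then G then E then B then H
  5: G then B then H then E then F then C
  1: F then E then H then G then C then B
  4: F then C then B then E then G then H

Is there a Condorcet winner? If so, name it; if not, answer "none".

G

Pairwise majorities:
B vs C: B, 7–6.
B vs E: B is ranked higher on 2+5+4 = 11 ballots, E on 2. B wins 11–2.
B vs F: 2+5 = 7 for B, 6 for F — B by 7–6.
B–G: G 7–6.
B vs H: 12 to 1, B.
C vs E: C preferred on 2+1+4 = 7 ballots; C wins 7–6.
C–F: F 12–1.
C vs G: C preferred on 1+4 = 5 ballots; G wins 8–5.
C vs H: H wins 8–5.
E vs F: 5 for E, 8 for F — F by 8–5.
E vs G: G wins 8–5.
E vs H: 1+1+4 = 6 for E, 7 for H — H by 7–6.
F vs G: F preferred on 1+1+4 = 6 ballots; G wins 7–6.
F vs H: H, 7–6.
G vs H: G, 12–1.
G beats each of B, C, E, F, H — G is the Condorcet winner.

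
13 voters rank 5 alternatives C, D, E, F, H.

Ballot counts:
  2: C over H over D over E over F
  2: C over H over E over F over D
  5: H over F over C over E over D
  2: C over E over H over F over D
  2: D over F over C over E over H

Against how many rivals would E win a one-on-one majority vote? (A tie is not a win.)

E against each rival (13 voters):
E vs C: C wins 13–0.
E vs D: E is ranked higher on 2+5+2 = 9 ballots, D on 4. E wins 9–4.
E vs F: E preferred on 2+2+2 = 6 ballots; F wins 7–6.
E vs H: E is ranked higher on 2+2 = 4 ballots, H on 9. H wins 9–4.
E beats D; loses to C, F, H — 1 pairwise win.

1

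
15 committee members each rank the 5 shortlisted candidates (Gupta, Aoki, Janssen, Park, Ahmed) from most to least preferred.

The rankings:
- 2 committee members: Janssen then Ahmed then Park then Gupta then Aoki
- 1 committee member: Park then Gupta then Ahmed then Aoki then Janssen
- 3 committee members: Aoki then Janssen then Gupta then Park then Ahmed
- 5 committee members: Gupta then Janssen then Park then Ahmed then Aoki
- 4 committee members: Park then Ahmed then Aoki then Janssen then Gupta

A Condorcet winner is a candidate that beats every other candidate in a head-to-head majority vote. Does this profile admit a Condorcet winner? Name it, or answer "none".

none

Head-to-head results (15 committee members):
Gupta vs Aoki: Gupta wins 8–7.
Gupta vs Janssen: 1+5 = 6 for Gupta, 9 for Janssen — Janssen by 9–6.
Gupta vs Park: 8 to 7, Gupta.
Gupta vs Ahmed: Gupta wins 9–6.
Aoki vs Janssen: Aoki preferred on 1+3+4 = 8 ballots; Aoki wins 8–7.
Aoki vs Park: Park, 12–3.
Aoki vs Ahmed: Ahmed wins 12–3.
Janssen–Park: Janssen 10–5.
Janssen vs Ahmed: 2+3+5 = 10 for Janssen, 5 for Ahmed — Janssen by 10–5.
Park vs Ahmed: Park preferred on 1+3+5+4 = 13 ballots; Park wins 13–2.
Every candidate loses at least once (Gupta loses to Janssen; Aoki loses to Gupta; Janssen loses to Aoki; Park loses to Gupta; Ahmed loses to Gupta). The majority relation contains the cycle Gupta beats Aoki beats Janssen beats Gupta, so there is no Condorcet winner.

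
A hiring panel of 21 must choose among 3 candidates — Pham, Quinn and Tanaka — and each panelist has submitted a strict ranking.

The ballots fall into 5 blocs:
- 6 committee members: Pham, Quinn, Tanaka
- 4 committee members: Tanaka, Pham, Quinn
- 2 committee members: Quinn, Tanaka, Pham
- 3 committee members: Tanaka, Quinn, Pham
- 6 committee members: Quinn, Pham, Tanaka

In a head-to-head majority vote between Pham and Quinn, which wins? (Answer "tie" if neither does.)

Quinn

Ballots ranking Pham above Quinn: 6 + 4 = 10.
Ballots ranking Quinn above Pham: 21 − 10 = 11.
Quinn wins the head-to-head 11–10.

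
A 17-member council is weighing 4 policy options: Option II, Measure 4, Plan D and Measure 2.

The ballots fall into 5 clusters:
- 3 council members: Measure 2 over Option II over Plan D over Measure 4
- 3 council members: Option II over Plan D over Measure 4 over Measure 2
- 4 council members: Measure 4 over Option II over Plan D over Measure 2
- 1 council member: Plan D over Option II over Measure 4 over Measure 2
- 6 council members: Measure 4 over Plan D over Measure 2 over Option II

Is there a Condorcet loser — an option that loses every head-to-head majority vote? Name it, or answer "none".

Pairwise majorities:
Option II vs Measure 4: Measure 4, 10–7.
Option II vs Plan D: Option II, 10–7.
Option II vs Measure 2: Measure 2, 9–8.
Measure 4–Plan D: Measure 4 10–7.
Measure 4 vs Measure 2: 14 to 3, Measure 4.
Plan D vs Measure 2: Plan D, 14–3.
Every option wins at least one matchup (Option II beats Plan D; Measure 4 beats Option II; Plan D beats Measure 2; Measure 2 beats Option II), so there is no Condorcet loser.

none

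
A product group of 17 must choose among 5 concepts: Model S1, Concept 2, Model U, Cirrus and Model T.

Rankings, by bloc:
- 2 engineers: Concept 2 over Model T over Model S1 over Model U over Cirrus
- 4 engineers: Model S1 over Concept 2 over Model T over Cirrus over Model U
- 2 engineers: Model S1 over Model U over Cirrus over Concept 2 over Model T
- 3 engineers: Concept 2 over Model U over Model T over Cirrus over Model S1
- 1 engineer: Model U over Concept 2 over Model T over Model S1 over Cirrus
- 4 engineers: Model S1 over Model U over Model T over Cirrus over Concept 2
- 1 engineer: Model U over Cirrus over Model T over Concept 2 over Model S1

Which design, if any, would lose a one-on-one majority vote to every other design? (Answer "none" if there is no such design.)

Cirrus

Head-to-head results (17 engineers):
Model S1 vs Concept 2: Model S1, 10–7.
Model S1–Model U: Model S1 12–5.
Model S1 vs Cirrus: 2+4+2+1+4 = 13 for Model S1, 4 for Cirrus — Model S1 by 13–4.
Model S1 vs Model T: Model S1 is ranked higher on 4+2+4 = 10 ballots, Model T on 7. Model S1 wins 10–7.
Concept 2 vs Model U: Concept 2 wins 9–8.
Concept 2 vs Cirrus: Concept 2 preferred on 2+4+3+1 = 10 ballots; Concept 2 wins 10–7.
Concept 2 vs Model T: 12 to 5, Concept 2.
Model U vs Cirrus: Model U wins 13–4.
Model U vs Model T: Model U preferred on 2+3+1+4+1 = 11 ballots; Model U wins 11–6.
Cirrus vs Model T: Cirrus preferred on 2+1 = 3 ballots; Model T wins 14–3.
Cirrus is beaten in every head-to-head and is the Condorcet loser.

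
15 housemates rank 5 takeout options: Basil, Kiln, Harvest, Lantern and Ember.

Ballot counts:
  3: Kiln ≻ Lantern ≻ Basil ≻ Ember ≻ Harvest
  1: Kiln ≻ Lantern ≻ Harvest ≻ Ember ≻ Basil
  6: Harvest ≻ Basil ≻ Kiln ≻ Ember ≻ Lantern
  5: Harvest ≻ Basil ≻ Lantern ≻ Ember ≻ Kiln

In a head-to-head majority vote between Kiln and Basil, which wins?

Ballots ranking Kiln above Basil: 3 + 1 = 4.
Ballots ranking Basil above Kiln: 15 − 4 = 11.
Basil wins the head-to-head 11–4.

Basil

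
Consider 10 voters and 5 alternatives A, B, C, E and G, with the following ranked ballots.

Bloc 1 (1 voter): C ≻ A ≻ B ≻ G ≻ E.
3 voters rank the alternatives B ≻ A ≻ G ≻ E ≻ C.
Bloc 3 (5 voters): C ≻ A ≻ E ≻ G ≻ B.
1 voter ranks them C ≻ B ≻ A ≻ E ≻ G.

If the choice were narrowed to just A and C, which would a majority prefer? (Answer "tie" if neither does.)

C

Ballots ranking A above C: 3.
Ballots ranking C above A: 10 − 3 = 7.
C wins the head-to-head 7–3.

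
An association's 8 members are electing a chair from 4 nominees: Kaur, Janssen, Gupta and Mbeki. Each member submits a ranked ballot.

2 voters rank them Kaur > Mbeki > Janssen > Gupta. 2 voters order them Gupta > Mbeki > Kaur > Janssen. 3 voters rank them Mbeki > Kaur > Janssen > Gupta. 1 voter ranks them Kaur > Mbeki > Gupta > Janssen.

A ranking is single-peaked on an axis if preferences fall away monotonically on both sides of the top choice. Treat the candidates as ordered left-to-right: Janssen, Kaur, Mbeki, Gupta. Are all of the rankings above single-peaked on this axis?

Axis positions: Janssen=1, Kaur=2, Mbeki=3, Gupta=4.
Ballot type 1 (peak Kaur at position 2): ranking walks positions 2-3-1-4, expanding outward from the peak — single-peaked.
Ballot type 2 (peak Gupta at position 4): ranking walks positions 4-3-2-1, expanding outward from the peak — single-peaked.
Ballot type 3 (peak Mbeki at position 3): ranking walks positions 3-2-1-4, expanding outward from the peak — single-peaked.
Ballot type 4 (peak Kaur at position 2): ranking walks positions 2-3-4-1, expanding outward from the peak — single-peaked.
Every ranking is single-peaked on this axis.

yes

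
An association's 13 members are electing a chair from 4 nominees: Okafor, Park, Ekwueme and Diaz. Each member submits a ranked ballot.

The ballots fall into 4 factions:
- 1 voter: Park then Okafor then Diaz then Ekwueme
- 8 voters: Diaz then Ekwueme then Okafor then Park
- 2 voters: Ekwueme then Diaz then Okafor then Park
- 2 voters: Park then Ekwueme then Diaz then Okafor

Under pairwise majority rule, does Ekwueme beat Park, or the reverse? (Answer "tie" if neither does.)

Ballots ranking Ekwueme above Park: 8 + 2 = 10.
Ballots ranking Park above Ekwueme: 13 − 10 = 3.
Ekwueme wins the head-to-head 10–3.

Ekwueme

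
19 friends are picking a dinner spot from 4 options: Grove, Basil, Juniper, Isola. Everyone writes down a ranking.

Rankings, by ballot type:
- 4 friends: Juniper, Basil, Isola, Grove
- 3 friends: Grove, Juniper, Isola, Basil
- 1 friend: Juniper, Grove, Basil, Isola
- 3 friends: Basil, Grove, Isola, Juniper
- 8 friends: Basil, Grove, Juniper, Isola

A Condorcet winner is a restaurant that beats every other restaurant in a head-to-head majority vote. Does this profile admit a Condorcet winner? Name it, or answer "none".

Basil

Check each pair by majority over 19 ballots:
Grove vs Basil: Basil, 15–4.
Grove–Juniper: Grove 14–5.
Grove vs Isola: Grove wins 15–4.
Basil vs Juniper: Basil wins 11–8.
Basil vs Isola: Basil, 16–3.
Juniper vs Isola: Juniper wins 16–3.
Basil defeats every rival head-to-head and is the Condorcet winner.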